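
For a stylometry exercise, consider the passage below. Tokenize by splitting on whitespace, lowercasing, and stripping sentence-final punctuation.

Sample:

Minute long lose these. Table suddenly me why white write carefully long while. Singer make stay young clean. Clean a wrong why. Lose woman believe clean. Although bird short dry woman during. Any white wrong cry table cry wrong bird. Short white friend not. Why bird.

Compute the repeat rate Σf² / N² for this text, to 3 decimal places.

Frequencies: why:3, white:3, clean:3, wrong:3, bird:3, long:2, lose:2, table:2, woman:2, short:2, cry:2, minute:1, these:1, suddenly:1, me:1, write:1, carefully:1, while:1, singer:1, make:1, … (10 more, each freq 1)
Σf² = 88; N² = 2116
Repeat rate = 88 / 2116 = 0.042

0.042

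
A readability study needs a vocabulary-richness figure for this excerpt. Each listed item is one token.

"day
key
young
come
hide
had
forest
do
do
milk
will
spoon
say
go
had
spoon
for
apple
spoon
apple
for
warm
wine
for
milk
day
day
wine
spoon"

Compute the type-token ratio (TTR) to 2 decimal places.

0.59

N = 29 tokens, V = 17 types.
TTR = V / N = 17 / 29 = 0.59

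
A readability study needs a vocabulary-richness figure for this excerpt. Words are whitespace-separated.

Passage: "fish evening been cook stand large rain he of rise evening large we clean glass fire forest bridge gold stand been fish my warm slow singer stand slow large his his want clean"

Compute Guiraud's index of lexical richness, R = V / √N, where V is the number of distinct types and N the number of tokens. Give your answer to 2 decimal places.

N = 33, V = 23.
√N = 5.744563
R = 23 / 5.744563 = 4.00

4.00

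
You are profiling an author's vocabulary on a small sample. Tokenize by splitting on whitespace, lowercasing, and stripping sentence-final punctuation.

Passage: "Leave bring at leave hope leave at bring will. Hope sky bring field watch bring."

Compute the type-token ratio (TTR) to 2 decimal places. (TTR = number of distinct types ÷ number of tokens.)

N = 15 tokens, V = 8 types.
TTR = V / N = 8 / 15 = 0.53

0.53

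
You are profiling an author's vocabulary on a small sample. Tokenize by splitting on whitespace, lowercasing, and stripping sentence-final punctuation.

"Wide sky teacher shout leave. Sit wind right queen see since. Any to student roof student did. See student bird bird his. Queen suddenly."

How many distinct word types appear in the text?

19

Distinct types: {any, bird, did, his, leave, queen, right, roof, see, shout, since, sit, sky, student, suddenly, teacher, to, wide, wind}
V = 19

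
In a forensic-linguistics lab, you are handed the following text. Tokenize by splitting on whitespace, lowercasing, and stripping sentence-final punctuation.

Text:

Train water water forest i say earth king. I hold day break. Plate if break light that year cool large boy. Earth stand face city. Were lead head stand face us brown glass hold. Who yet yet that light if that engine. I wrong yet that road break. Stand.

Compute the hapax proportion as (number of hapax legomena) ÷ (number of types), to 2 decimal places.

Frequencies: that:4, i:3, break:3, stand:3, yet:3, water:2, earth:2, hold:2, if:2, light:2, face:2, train:1, forest:1, say:1, king:1, day:1, plate:1, year:1, cool:1, large:1, … (12 more, each freq 1)
Hapax count = 21; type count = 32.
Ratio = 21 / 32 = 0.66

0.66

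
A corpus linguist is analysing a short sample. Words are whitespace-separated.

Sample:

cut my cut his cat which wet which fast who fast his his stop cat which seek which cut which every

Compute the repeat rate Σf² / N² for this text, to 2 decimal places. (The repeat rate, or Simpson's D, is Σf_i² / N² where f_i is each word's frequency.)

0.13

Frequencies: which:5, cut:3, his:3, cat:2, fast:2, my:1, wet:1, who:1, stop:1, seek:1, every:1
Σf² = 57; N² = 441
Repeat rate = 57 / 441 = 0.13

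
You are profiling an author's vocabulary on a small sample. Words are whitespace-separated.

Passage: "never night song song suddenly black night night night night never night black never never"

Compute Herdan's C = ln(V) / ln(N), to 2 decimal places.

N = 15, V = 5.
ln(V) = 1.609438, ln(N) = 2.708050
C = 1.609438 / 2.708050 = 0.59

0.59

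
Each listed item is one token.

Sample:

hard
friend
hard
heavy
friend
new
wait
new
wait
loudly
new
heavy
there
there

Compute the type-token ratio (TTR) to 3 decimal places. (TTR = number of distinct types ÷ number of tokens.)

0.500

N = 14 tokens, V = 7 types.
TTR = V / N = 7 / 14 = 0.500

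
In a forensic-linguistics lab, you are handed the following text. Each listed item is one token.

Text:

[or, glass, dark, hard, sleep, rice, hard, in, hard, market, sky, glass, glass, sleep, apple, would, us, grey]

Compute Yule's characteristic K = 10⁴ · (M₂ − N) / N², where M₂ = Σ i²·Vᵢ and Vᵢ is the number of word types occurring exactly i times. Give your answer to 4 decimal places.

432.0988

Frequencies: glass:3, hard:3, sleep:2, or:1, dark:1, rice:1, in:1, market:1, sky:1, apple:1, would:1, us:1, grey:1
N = 18. Frequency spectrum: V_1=10, V_2=1, V_3=2
M₂ = 1²·10 + 2²·1 + 3²·2 = 32
K = 10000 × (32 − 18) / 18² = 432.0988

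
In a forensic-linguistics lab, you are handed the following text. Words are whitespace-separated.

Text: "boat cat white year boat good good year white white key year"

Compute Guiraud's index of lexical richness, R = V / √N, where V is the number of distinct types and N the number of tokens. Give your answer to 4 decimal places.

1.7321

N = 12, V = 6.
√N = 3.464102
R = 6 / 3.464102 = 1.7321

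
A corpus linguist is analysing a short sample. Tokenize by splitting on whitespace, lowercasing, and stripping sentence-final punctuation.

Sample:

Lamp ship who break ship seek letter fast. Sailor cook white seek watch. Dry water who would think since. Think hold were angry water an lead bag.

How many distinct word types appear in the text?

Distinct types: {an, angry, bag, break, cook, dry, fast, hold, lamp, lead, letter, sailor, seek, ship, since, think, watch, water, were, white, who, would}
V = 22

22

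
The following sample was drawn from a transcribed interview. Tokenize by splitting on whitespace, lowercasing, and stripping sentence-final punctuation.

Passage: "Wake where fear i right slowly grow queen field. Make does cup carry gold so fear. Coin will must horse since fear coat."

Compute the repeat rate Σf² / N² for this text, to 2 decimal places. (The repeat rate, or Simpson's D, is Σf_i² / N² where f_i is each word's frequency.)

0.05

Frequencies: fear:3, wake:1, where:1, i:1, right:1, slowly:1, grow:1, queen:1, field:1, make:1, does:1, cup:1, carry:1, gold:1, so:1, coin:1, will:1, must:1, horse:1, since:1, … (1 more, each freq 1)
Σf² = 29; N² = 529
Repeat rate = 29 / 529 = 0.05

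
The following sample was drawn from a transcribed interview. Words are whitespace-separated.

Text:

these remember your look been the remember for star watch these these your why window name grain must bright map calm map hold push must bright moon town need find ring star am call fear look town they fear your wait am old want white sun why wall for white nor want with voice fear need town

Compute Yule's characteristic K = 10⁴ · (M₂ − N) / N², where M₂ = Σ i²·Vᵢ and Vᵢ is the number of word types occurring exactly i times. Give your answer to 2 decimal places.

Frequencies: these:3, your:3, town:3, fear:3, remember:2, look:2, for:2, star:2, why:2, must:2, bright:2, map:2, need:2, am:2, want:2, white:2, been:1, the:1, watch:1, window:1, … (17 more, each freq 1)
N = 57. Frequency spectrum: V_1=21, V_2=12, V_3=4
M₂ = 1²·21 + 2²·12 + 3²·4 = 105
K = 10000 × (105 − 57) / 57² = 147.74

147.74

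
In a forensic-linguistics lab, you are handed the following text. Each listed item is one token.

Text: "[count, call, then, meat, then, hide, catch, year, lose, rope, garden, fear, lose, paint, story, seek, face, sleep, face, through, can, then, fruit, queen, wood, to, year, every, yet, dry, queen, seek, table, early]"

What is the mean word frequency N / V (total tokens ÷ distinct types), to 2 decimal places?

1.26

N = 34 tokens, V = 27 types.
Mean frequency = N / V = 34 / 27 = 1.26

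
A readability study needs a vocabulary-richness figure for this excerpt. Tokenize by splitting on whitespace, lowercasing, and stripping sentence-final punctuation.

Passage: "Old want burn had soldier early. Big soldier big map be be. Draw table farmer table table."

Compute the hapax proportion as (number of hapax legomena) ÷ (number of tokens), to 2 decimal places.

Frequencies: table:3, soldier:2, big:2, be:2, old:1, want:1, burn:1, had:1, early:1, map:1, draw:1, farmer:1
Hapax count = 8; token count = 17.
Ratio = 8 / 17 = 0.47

0.47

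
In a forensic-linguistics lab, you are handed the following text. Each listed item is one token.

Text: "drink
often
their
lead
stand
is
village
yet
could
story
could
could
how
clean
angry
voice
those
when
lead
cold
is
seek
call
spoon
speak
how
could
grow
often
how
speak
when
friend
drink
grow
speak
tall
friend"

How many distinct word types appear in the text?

Distinct types: {angry, call, clean, cold, could, drink, friend, grow, how, is, lead, often, seek, speak, spoon, stand, story, tall, their, those, village, voice, when, yet}
V = 24

24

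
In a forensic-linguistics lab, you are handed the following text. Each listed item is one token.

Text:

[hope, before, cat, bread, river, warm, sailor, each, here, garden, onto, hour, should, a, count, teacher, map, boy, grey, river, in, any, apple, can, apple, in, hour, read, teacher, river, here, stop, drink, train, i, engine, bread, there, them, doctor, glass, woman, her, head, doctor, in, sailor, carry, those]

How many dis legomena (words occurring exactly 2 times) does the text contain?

7

Frequencies: river:3, in:3, bread:2, sailor:2, here:2, hour:2, teacher:2, apple:2, doctor:2, hope:1, before:1, cat:1, warm:1, each:1, garden:1, onto:1, should:1, a:1, count:1, map:1, … (18 more, each freq 1)
Words with frequency 2: apple, bread, doctor, here, hour, sailor, teacher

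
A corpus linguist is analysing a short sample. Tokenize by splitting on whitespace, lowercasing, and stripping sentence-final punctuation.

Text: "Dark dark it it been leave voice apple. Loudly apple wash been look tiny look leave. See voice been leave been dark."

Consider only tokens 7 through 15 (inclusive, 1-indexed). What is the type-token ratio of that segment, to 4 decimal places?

Segment tokens 7–15: voice, apple, loudly, apple, wash, been, look, tiny, look
Segment N = 9, segment V = 7.
TTR = 7 / 9 = 0.7778

0.7778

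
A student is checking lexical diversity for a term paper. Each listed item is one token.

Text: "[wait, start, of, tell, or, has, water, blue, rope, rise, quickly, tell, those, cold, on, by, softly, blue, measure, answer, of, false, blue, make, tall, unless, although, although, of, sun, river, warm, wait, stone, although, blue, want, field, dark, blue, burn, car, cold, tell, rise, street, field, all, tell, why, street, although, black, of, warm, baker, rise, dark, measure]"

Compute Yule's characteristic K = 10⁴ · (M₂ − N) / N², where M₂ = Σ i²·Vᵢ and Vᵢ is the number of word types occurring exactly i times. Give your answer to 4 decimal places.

Frequencies: blue:5, of:4, tell:4, although:4, rise:3, wait:2, cold:2, measure:2, warm:2, field:2, dark:2, street:2, start:1, or:1, has:1, water:1, rope:1, quickly:1, those:1, on:1, … (17 more, each freq 1)
N = 59. Frequency spectrum: V_1=25, V_2=7, V_3=1, V_4=3, V_5=1
M₂ = 1²·25 + 2²·7 + 3²·1 + 4²·3 + 5²·1 = 135
K = 10000 × (135 − 59) / 59² = 218.3281

218.3281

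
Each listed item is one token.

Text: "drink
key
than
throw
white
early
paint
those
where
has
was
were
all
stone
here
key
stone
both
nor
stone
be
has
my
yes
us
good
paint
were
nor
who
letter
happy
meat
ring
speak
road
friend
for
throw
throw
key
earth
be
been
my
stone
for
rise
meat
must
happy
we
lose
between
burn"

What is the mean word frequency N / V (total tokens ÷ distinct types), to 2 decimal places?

1.41

N = 55 tokens, V = 39 types.
Mean frequency = N / V = 55 / 39 = 1.41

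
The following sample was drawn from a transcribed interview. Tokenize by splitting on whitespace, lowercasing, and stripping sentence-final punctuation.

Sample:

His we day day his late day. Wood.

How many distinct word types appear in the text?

Distinct types: {day, his, late, we, wood}
V = 5

5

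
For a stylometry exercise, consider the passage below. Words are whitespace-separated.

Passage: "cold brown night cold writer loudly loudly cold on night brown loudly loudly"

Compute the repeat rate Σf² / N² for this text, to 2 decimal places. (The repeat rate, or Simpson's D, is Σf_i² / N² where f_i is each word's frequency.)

Frequencies: loudly:4, cold:3, brown:2, night:2, writer:1, on:1
Σf² = 35; N² = 169
Repeat rate = 35 / 169 = 0.21

0.21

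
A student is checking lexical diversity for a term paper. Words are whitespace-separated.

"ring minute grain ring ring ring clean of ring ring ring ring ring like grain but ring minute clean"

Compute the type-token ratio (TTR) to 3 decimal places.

0.368

N = 19 tokens, V = 7 types.
TTR = V / N = 7 / 19 = 0.368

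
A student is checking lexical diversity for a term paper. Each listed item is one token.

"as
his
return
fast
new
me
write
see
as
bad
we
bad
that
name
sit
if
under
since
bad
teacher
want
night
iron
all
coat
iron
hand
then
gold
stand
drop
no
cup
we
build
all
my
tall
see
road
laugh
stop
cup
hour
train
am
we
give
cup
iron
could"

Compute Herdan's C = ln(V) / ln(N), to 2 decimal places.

N = 51, V = 40.
ln(V) = 3.688879, ln(N) = 3.931826
C = 3.688879 / 3.931826 = 0.94

0.94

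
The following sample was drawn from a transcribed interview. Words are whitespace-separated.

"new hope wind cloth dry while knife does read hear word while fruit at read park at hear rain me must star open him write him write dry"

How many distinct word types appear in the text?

Distinct types: {at, cloth, does, dry, fruit, hear, him, hope, knife, me, must, new, open, park, rain, read, star, while, wind, word, write}
V = 21

21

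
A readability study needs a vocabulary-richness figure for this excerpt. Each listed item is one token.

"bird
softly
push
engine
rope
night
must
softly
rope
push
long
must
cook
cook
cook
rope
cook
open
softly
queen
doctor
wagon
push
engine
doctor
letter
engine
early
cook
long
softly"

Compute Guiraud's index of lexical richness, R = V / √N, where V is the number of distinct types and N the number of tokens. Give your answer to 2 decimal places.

N = 31, V = 15.
√N = 5.567764
R = 15 / 5.567764 = 2.69

2.69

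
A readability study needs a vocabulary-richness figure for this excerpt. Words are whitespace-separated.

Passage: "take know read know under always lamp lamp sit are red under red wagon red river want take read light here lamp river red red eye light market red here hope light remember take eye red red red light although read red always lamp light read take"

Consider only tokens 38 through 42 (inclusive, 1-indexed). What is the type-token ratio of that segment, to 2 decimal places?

Segment tokens 38–42: red, light, although, read, red
Segment N = 5, segment V = 4.
TTR = 4 / 5 = 0.80

0.80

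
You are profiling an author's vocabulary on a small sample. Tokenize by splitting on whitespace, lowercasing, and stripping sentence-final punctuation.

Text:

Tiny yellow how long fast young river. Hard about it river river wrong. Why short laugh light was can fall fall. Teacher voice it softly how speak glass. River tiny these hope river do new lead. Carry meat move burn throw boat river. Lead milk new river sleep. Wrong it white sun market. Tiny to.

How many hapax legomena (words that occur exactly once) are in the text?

Frequencies: river:7, tiny:3, it:3, how:2, wrong:2, fall:2, new:2, lead:2, yellow:1, long:1, fast:1, young:1, hard:1, about:1, why:1, short:1, laugh:1, light:1, was:1, can:1, … (20 more, each freq 1)
Hapax (freq=1): about, boat, burn, can, carry, do, fast, glass, hard, hope, laugh, light, long, market, meat, milk, move, short, sleep, softly, speak, sun, teacher, these, throw, to, voice, was, white, why, yellow, young

32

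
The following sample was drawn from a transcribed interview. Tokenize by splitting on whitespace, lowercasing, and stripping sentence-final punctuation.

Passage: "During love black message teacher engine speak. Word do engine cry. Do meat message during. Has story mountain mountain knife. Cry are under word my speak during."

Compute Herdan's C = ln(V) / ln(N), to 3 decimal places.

N = 27, V = 18.
ln(V) = 2.890372, ln(N) = 3.295837
C = 2.890372 / 3.295837 = 0.877

0.877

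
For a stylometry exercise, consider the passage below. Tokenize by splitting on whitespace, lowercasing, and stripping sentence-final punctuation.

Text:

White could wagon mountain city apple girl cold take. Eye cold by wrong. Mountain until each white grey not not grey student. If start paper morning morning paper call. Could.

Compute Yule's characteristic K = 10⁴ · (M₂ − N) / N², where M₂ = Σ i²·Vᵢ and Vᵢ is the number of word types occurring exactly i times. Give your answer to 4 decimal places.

177.7778

Frequencies: white:2, could:2, mountain:2, cold:2, grey:2, not:2, paper:2, morning:2, wagon:1, city:1, apple:1, girl:1, take:1, eye:1, by:1, wrong:1, until:1, each:1, student:1, if:1, … (2 more, each freq 1)
N = 30. Frequency spectrum: V_1=14, V_2=8
M₂ = 1²·14 + 2²·8 = 46
K = 10000 × (46 − 30) / 30² = 177.7778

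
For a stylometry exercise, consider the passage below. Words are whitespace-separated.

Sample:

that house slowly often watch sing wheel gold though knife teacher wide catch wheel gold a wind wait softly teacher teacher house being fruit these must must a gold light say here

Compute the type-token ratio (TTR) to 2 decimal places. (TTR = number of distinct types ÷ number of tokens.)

N = 32 tokens, V = 24 types.
TTR = V / N = 24 / 32 = 0.75

0.75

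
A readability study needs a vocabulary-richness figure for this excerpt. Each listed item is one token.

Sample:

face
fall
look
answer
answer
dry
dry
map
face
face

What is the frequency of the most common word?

3

Frequencies: face:3, answer:2, dry:2, fall:1, look:1, map:1
Most common: 'face' with frequency 3.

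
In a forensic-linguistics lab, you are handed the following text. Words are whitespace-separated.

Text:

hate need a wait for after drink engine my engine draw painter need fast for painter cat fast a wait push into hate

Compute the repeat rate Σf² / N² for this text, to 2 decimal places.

0.07

Frequencies: hate:2, need:2, a:2, wait:2, for:2, engine:2, painter:2, fast:2, after:1, drink:1, my:1, draw:1, cat:1, push:1, into:1
Σf² = 39; N² = 529
Repeat rate = 39 / 529 = 0.07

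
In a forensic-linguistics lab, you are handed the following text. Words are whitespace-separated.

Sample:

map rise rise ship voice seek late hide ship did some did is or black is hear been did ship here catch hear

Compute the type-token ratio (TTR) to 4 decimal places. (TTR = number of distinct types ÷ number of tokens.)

0.6957

N = 23 tokens, V = 16 types.
TTR = V / N = 16 / 23 = 0.6957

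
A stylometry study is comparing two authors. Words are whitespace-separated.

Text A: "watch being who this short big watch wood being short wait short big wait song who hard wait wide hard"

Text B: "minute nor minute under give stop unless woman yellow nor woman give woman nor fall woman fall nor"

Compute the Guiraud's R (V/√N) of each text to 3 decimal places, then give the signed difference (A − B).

A: V=11, N=20, R=2.460
B: V=9, N=18, R=2.121
Difference = 2.460 − 2.121 = 0.339

0.339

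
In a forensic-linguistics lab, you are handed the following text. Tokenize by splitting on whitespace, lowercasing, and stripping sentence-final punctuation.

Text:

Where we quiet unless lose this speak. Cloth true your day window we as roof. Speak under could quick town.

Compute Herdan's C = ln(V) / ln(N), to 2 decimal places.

N = 20, V = 18.
ln(V) = 2.890372, ln(N) = 2.995732
C = 2.890372 / 2.995732 = 0.96

0.96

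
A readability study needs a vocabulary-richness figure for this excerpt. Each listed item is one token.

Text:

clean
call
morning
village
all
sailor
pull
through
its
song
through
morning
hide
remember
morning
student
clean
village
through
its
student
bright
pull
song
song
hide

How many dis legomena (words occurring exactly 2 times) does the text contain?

6

Frequencies: morning:3, through:3, song:3, clean:2, village:2, pull:2, its:2, hide:2, student:2, call:1, all:1, sailor:1, remember:1, bright:1
Words with frequency 2: clean, hide, its, pull, student, village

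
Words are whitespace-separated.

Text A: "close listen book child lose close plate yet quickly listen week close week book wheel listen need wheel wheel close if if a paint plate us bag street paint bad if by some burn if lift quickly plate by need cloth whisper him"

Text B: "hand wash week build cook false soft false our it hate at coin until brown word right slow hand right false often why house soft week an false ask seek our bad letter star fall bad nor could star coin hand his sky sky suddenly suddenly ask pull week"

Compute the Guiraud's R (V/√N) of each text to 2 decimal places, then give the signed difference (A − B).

A: V=25, N=43, R=3.81
B: V=33, N=49, R=4.71
Difference = 3.81 − 4.71 = -0.90

-0.90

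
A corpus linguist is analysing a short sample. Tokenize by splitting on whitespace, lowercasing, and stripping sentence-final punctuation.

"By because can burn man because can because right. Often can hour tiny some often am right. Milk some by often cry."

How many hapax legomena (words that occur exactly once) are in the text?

7

Frequencies: because:3, can:3, often:3, by:2, right:2, some:2, burn:1, man:1, hour:1, tiny:1, am:1, milk:1, cry:1
Hapax (freq=1): am, burn, cry, hour, man, milk, tiny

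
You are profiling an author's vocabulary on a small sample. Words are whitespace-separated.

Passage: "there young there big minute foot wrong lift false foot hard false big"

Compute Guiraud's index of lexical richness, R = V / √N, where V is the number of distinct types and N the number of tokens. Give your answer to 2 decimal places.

N = 13, V = 9.
√N = 3.605551
R = 9 / 3.605551 = 2.50

2.50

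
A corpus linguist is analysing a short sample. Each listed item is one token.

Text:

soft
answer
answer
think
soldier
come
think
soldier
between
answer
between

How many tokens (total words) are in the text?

Tokens: soft, answer, answer, think, soldier, come, think, soldier, between, answer, between
N = 11

11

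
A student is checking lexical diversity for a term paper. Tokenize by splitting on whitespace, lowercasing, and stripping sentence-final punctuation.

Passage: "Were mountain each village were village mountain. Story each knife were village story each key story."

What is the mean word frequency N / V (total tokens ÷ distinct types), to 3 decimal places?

2.286

N = 16 tokens, V = 7 types.
Mean frequency = N / V = 16 / 7 = 2.286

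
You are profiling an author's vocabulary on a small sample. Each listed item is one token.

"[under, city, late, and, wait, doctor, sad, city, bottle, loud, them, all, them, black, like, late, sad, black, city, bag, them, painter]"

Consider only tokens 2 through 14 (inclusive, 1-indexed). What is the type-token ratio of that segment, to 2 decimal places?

0.85

Segment tokens 2–14: city, late, and, wait, doctor, sad, city, bottle, loud, them, all, them, black
Segment N = 13, segment V = 11.
TTR = 11 / 13 = 0.85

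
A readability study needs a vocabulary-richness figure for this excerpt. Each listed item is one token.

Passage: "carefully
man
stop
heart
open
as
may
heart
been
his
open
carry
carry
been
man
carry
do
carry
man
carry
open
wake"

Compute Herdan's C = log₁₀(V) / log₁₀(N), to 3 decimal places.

N = 22, V = 12.
log₁₀(V) = 1.079181, log₁₀(N) = 1.342423
C = 1.079181 / 1.342423 = 0.804

0.804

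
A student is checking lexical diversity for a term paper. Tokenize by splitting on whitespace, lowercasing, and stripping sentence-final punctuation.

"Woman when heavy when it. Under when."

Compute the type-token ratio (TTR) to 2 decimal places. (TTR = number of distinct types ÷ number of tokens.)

N = 7 tokens, V = 5 types.
TTR = V / N = 5 / 7 = 0.71

0.71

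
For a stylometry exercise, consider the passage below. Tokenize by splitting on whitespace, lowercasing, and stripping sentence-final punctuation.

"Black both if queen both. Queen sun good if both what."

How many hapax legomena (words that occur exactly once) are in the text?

Frequencies: both:3, if:2, queen:2, black:1, sun:1, good:1, what:1
Hapax (freq=1): black, good, sun, what

4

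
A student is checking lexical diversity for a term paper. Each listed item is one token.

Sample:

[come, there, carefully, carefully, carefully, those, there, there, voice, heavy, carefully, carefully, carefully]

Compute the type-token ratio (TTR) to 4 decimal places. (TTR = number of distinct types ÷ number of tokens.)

N = 13 tokens, V = 6 types.
TTR = V / N = 6 / 13 = 0.4615

0.4615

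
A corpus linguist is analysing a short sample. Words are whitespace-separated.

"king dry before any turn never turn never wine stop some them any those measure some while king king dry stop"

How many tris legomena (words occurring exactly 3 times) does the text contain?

Frequencies: king:3, dry:2, any:2, turn:2, never:2, stop:2, some:2, before:1, wine:1, them:1, those:1, measure:1, while:1
Words with frequency 3: king

1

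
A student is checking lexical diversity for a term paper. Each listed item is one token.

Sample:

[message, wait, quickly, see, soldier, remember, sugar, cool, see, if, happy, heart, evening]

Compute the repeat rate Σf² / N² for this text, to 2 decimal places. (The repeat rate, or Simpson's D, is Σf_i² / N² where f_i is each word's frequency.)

Frequencies: see:2, message:1, wait:1, quickly:1, soldier:1, remember:1, sugar:1, cool:1, if:1, happy:1, heart:1, evening:1
Σf² = 15; N² = 169
Repeat rate = 15 / 169 = 0.09

0.09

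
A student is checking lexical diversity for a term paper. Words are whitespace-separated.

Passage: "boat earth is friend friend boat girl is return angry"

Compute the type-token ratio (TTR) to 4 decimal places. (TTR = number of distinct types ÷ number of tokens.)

0.7000

N = 10 tokens, V = 7 types.
TTR = V / N = 7 / 10 = 0.7000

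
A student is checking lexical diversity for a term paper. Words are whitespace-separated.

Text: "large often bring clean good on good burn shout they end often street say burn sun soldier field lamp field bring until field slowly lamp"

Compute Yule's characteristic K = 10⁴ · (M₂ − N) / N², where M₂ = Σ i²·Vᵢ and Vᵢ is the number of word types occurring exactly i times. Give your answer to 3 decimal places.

256.000

Frequencies: field:3, often:2, bring:2, good:2, burn:2, lamp:2, large:1, clean:1, on:1, shout:1, they:1, end:1, street:1, say:1, sun:1, soldier:1, until:1, slowly:1
N = 25. Frequency spectrum: V_1=12, V_2=5, V_3=1
M₂ = 1²·12 + 2²·5 + 3²·1 = 41
K = 10000 × (41 − 25) / 25² = 256.000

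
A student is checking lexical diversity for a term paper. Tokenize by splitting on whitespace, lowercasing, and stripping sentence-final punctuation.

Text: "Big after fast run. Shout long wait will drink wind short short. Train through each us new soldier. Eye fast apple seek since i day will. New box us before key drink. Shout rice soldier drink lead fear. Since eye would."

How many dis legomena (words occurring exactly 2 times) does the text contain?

Frequencies: drink:3, fast:2, shout:2, will:2, short:2, us:2, new:2, soldier:2, eye:2, since:2, big:1, after:1, run:1, long:1, wait:1, wind:1, train:1, through:1, each:1, apple:1, … (10 more, each freq 1)
Words with frequency 2: eye, fast, new, short, shout, since, soldier, us, will

9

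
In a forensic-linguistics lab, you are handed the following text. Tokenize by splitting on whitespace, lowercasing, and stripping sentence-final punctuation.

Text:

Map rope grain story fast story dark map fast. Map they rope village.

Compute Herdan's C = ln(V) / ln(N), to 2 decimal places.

N = 13, V = 8.
ln(V) = 2.079442, ln(N) = 2.564949
C = 2.079442 / 2.564949 = 0.81

0.81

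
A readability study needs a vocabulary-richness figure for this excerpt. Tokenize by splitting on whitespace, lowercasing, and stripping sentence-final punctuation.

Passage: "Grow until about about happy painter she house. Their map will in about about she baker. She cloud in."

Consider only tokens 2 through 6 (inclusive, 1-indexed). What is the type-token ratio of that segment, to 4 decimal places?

Segment tokens 2–6: until, about, about, happy, painter
Segment N = 5, segment V = 4.
TTR = 4 / 5 = 0.8000

0.8000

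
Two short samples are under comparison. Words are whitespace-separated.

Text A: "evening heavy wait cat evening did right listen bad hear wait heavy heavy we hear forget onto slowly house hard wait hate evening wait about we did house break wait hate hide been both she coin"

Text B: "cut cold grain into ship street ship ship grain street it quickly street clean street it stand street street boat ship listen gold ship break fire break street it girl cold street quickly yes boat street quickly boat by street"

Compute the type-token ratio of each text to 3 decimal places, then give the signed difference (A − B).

TTR(A) = 23/36 = 0.639
TTR(B) = 18/40 = 0.450
Difference = 0.639 − 0.450 = 0.189

0.189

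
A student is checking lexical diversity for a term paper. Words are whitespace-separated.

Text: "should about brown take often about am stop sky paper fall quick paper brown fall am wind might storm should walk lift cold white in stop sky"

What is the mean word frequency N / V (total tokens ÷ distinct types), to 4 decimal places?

1.4211

N = 27 tokens, V = 19 types.
Mean frequency = N / V = 27 / 19 = 1.4211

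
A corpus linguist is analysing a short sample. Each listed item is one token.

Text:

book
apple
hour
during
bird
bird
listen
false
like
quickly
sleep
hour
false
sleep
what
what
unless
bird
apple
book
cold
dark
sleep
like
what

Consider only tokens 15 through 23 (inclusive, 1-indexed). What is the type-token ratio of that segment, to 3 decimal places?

0.889

Segment tokens 15–23: what, what, unless, bird, apple, book, cold, dark, sleep
Segment N = 9, segment V = 8.
TTR = 8 / 9 = 0.889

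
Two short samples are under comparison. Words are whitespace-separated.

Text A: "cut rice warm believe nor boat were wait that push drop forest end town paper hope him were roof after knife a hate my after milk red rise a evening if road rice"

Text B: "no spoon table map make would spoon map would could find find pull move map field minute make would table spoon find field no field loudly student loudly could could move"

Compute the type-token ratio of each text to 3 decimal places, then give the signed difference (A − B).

0.427

TTR(A) = 29/33 = 0.879
TTR(B) = 14/31 = 0.452
Difference = 0.879 − 0.452 = 0.427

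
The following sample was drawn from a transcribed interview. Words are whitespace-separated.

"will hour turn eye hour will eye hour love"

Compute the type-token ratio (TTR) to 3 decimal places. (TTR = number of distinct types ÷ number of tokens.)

0.556

N = 9 tokens, V = 5 types.
TTR = V / N = 5 / 9 = 0.556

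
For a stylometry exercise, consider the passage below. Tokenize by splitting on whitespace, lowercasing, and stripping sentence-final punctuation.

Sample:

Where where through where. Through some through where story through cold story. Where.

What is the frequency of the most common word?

Frequencies: where:5, through:4, story:2, some:1, cold:1
Most common: 'where' with frequency 5.

5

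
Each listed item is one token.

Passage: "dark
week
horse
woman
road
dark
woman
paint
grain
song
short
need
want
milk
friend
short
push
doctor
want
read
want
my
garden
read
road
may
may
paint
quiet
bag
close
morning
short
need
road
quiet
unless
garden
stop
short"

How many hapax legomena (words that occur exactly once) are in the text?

Frequencies: short:4, road:3, want:3, dark:2, woman:2, paint:2, need:2, read:2, garden:2, may:2, quiet:2, week:1, horse:1, grain:1, song:1, milk:1, friend:1, push:1, doctor:1, my:1, … (5 more, each freq 1)
Hapax (freq=1): bag, close, doctor, friend, grain, horse, milk, morning, my, push, song, stop, unless, week

14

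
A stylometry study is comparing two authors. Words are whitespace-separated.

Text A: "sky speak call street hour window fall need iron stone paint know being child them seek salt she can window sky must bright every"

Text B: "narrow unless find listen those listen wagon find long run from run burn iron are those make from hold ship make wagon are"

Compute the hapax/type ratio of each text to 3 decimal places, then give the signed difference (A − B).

A: hapax=20, V=22, ratio=0.909
B: hapax=7, V=15, ratio=0.467
Difference = 0.909 − 0.467 = 0.442

0.442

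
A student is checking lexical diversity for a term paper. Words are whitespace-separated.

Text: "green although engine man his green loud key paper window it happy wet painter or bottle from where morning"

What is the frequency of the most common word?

Frequencies: green:2, although:1, engine:1, man:1, his:1, loud:1, key:1, paper:1, window:1, it:1, happy:1, wet:1, painter:1, or:1, bottle:1, from:1, where:1, morning:1
Most common: 'green' with frequency 2.

2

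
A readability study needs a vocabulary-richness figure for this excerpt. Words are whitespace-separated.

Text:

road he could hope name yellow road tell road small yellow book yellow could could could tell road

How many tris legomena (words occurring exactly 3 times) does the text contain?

1

Frequencies: road:4, could:4, yellow:3, tell:2, he:1, hope:1, name:1, small:1, book:1
Words with frequency 3: yellow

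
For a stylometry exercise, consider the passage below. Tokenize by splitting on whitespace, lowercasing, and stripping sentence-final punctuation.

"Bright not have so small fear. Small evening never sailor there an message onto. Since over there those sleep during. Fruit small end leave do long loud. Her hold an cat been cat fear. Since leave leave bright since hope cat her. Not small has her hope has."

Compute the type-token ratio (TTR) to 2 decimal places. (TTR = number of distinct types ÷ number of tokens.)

N = 48 tokens, V = 30 types.
TTR = V / N = 30 / 48 = 0.63

0.63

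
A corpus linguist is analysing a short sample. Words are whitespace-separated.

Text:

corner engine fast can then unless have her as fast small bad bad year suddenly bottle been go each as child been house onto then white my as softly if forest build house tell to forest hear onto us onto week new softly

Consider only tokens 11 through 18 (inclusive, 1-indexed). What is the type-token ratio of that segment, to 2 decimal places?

Segment tokens 11–18: small, bad, bad, year, suddenly, bottle, been, go
Segment N = 8, segment V = 7.
TTR = 7 / 8 = 0.88

0.88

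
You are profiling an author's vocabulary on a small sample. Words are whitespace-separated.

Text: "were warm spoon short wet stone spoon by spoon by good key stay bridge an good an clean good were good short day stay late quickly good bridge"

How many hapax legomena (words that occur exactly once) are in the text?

8

Frequencies: good:5, spoon:3, were:2, short:2, by:2, stay:2, bridge:2, an:2, warm:1, wet:1, stone:1, key:1, clean:1, day:1, late:1, quickly:1
Hapax (freq=1): clean, day, key, late, quickly, stone, warm, wet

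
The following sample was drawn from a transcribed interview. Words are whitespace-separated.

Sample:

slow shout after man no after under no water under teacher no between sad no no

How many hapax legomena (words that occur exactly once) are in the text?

Frequencies: no:5, after:2, under:2, slow:1, shout:1, man:1, water:1, teacher:1, between:1, sad:1
Hapax (freq=1): between, man, sad, shout, slow, teacher, water

7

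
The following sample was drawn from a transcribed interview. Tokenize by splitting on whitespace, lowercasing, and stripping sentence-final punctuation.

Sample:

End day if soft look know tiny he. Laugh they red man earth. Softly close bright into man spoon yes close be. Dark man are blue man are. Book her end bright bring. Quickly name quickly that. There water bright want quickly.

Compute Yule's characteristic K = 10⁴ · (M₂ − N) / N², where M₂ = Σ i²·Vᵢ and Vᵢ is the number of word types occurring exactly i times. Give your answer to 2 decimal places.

Frequencies: man:4, bright:3, quickly:3, end:2, close:2, are:2, day:1, if:1, soft:1, look:1, know:1, tiny:1, he:1, laugh:1, they:1, red:1, earth:1, softly:1, into:1, spoon:1, … (12 more, each freq 1)
N = 42. Frequency spectrum: V_1=26, V_2=3, V_3=2, V_4=1
M₂ = 1²·26 + 2²·3 + 3²·2 + 4²·1 = 72
K = 10000 × (72 − 42) / 42² = 170.07

170.07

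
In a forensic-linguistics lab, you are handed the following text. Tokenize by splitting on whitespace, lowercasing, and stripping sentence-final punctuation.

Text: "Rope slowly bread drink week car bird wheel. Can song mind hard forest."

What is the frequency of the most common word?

Frequencies: rope:1, slowly:1, bread:1, drink:1, week:1, car:1, bird:1, wheel:1, can:1, song:1, mind:1, hard:1, forest:1
Most common: 'rope' with frequency 1.

1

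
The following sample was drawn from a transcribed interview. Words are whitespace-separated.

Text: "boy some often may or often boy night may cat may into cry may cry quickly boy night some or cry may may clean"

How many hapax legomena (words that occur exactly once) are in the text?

4

Frequencies: may:6, boy:3, cry:3, some:2, often:2, or:2, night:2, cat:1, into:1, quickly:1, clean:1
Hapax (freq=1): cat, clean, into, quickly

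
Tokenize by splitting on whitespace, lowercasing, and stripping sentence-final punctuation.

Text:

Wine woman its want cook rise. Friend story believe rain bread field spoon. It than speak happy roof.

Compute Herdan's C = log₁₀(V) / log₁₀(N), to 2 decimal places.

1.00

N = 18, V = 18.
log₁₀(V) = 1.255273, log₁₀(N) = 1.255273
C = 1.255273 / 1.255273 = 1.00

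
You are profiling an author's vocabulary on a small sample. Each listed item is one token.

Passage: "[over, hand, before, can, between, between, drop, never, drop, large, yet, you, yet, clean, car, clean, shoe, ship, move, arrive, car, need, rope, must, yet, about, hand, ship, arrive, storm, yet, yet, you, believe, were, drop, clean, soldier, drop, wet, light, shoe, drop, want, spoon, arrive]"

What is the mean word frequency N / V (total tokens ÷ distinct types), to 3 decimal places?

1.643

N = 46 tokens, V = 28 types.
Mean frequency = N / V = 46 / 28 = 1.643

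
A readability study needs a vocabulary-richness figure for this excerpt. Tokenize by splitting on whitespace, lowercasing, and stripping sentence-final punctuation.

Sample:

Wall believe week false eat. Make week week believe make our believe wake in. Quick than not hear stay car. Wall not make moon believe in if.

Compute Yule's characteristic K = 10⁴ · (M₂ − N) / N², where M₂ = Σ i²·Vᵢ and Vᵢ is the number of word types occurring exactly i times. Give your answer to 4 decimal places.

Frequencies: believe:4, week:3, make:3, wall:2, in:2, not:2, false:1, eat:1, our:1, wake:1, quick:1, than:1, hear:1, stay:1, car:1, moon:1, if:1
N = 27. Frequency spectrum: V_1=11, V_2=3, V_3=2, V_4=1
M₂ = 1²·11 + 2²·3 + 3²·2 + 4²·1 = 57
K = 10000 × (57 − 27) / 27² = 411.5226

411.5226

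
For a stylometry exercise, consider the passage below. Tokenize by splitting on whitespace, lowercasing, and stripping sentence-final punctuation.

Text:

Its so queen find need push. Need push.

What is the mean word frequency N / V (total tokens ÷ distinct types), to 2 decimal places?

1.33

N = 8 tokens, V = 6 types.
Mean frequency = N / V = 8 / 6 = 1.33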